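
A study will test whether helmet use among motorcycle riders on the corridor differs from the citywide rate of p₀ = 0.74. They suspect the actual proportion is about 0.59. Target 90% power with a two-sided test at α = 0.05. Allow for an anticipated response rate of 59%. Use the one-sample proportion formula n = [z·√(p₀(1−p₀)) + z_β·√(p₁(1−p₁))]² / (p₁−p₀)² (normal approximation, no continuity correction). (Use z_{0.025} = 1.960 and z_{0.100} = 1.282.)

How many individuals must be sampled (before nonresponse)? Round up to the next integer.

n = 168

n = [z_{α/2}·√(p₀q₀) + z_β·√(p₁q₁)]² / (p₁ − p₀)²
  = [1.960·√(0.74·0.26) + 1.282·√(0.59·0.41)]² / (-0.15)²
  = [1.960·0.4386 + 1.282·0.4918]² / 0.0225
  = [1.4903]² / 0.0225
  = 98.70
Adjust for 59% response: 98.70 / 0.59 = 167.30.
Round up → n = 168.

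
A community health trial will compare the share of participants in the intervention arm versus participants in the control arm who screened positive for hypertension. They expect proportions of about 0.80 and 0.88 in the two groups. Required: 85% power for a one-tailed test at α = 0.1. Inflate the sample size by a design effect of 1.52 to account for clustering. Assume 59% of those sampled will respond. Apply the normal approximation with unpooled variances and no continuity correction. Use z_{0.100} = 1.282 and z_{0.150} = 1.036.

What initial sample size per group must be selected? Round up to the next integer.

n = (z_α + z_β)² · [p₁(1−p₁) + p₂(1−p₂)] / (p₁ − p₂)²
  = (1.282 + 1.036)² · (0.80·0.20 + 0.88·0.12) / (-0.08)²
  = (2.318)² · (0.1600 + 0.1056) / 0.0064
  = 5.3731 · 0.2656 / 0.0064
  = 222.98
Design effect: 1.52 × 222.98 = 338.94.
Adjust for 59% response: 338.94 / 0.59 = 574.47.
Round up → n = 575 per group.

n = 575 per group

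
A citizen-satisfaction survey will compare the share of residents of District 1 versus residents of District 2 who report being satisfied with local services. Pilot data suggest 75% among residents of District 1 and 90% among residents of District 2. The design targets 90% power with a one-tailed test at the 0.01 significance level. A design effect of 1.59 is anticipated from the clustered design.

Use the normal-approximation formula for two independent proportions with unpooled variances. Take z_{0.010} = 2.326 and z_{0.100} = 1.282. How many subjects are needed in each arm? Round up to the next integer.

n = 256 per group

n = (z_α + z_β)² · [p₁(1−p₁) + p₂(1−p₂)] / (p₁ − p₂)²
  = (2.326 + 1.282)² · (0.75·0.25 + 0.90·0.10) / (-0.15)²
  = (3.608)² · (0.1875 + 0.0900) / 0.0225
  = 13.0177 · 0.2775 / 0.0225
  = 160.55
Design effect: 1.59 × 160.55 = 255.28.
Round up → n = 256 per group.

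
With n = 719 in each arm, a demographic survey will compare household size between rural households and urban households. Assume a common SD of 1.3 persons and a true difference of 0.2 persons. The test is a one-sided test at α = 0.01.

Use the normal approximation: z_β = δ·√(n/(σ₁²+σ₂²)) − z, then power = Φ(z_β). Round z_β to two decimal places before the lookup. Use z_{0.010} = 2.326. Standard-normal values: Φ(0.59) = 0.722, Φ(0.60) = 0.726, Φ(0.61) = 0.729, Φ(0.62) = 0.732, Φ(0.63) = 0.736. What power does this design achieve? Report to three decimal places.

Power ≈ 0.722

z_β = δ·√(n/(σ₁²+σ₂²)) − z_α
    = 0.2 · √(719/3.38) − 2.326
    = 0.2 · 14.58499 − 2.326
    = 2.9170 − 2.326 = 0.5910 → 0.59
Power = Φ(0.59) = 0.722.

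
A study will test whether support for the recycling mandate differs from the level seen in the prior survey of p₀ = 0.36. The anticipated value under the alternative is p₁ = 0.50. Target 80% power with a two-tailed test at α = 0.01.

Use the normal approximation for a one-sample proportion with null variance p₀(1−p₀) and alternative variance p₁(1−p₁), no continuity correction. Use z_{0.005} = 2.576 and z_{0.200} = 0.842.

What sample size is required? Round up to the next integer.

n = 141

n = [z_{α/2}·√(p₀q₀) + z_β·√(p₁q₁)]² / (p₁ − p₀)²
  = [2.576·√(0.36·0.64) + 0.842·√(0.50·0.50)]² / (0.14)²
  = [2.576·0.4800 + 0.842·0.5000]² / 0.0196
  = [1.6575]² / 0.0196
  = 140.17
Round up → n = 141.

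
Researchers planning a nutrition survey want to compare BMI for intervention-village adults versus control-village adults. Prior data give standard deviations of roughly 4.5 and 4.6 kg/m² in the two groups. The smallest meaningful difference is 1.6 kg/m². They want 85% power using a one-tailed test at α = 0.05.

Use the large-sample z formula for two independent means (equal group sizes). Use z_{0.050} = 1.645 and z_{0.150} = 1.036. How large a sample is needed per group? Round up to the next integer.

n = 117 per group

n = (z_α + z_β)² · (σ₁² + σ₂²) / δ²
  = (1.645 + 1.036)² · (4.5² + 4.6² = 41.41) / 1.6²
  = 7.1878 · 41.41 / 2.56
  = 116.27
Round up → n = 117 per group.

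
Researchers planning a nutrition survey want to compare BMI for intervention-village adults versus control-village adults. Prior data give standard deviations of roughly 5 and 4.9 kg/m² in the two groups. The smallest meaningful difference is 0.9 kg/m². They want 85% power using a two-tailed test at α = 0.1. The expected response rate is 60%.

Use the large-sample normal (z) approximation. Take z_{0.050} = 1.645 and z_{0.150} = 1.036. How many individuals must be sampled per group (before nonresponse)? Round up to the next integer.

n = (z_{α/2} + z_β)² · (σ₁² + σ₂²) / δ²
  = (1.645 + 1.036)² · (5² + 4.9² = 49.01) / 0.9²
  = 7.1878 · 49.01 / 0.81
  = 434.90
Adjust for 60% response: 434.90 / 0.60 = 724.84.
Round up → n = 725 per group.

n = 725 per group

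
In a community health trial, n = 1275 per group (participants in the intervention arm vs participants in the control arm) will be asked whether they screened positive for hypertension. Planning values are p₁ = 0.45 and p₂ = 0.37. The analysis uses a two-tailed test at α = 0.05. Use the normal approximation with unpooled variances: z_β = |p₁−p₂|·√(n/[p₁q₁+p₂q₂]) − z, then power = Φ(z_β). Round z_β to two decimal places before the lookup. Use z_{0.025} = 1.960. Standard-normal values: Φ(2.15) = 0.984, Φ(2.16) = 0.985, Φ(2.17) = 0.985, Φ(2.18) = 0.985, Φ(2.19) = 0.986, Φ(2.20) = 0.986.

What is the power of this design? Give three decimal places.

Power ≈ 0.985

z_β = |p₁−p₂|·√(n/[p₁q₁+p₂q₂]) − z_{α/2}
    = 0.08 · √(1275/0.4806) − 1.960
    = 0.08 · 51.5066 − 1.960
    = 4.1205 − 1.960 = 2.1605 → 2.16
Power = Φ(2.16) = 0.985.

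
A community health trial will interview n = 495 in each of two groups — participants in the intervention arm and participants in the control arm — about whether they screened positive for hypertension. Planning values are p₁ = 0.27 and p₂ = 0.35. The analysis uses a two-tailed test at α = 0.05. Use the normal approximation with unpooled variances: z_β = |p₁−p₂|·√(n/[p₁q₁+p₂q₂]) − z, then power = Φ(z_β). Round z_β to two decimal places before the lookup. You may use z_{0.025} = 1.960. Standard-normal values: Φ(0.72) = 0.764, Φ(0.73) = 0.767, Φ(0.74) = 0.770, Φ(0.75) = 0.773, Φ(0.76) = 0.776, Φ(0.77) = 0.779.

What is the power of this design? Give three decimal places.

z_β = |p₁−p₂|·√(n/[p₁q₁+p₂q₂]) − z_{α/2}
    = 0.08 · √(495/0.4246) − 1.960
    = 0.08 · 34.1439 − 1.960
    = 2.7315 − 1.960 = 0.7715 → 0.77
Power = Φ(0.77) = 0.779.

Power ≈ 0.779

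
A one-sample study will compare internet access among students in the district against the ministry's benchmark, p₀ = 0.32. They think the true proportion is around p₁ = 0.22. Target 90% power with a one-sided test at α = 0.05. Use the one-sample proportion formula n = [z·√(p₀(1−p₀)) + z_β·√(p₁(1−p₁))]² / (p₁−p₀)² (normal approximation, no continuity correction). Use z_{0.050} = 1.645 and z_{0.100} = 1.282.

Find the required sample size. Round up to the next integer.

n = [z_α·√(p₀q₀) + z_β·√(p₁q₁)]² / (p₁ − p₀)²
  = [1.645·√(0.32·0.68) + 1.282·√(0.22·0.78)]² / (-0.10)²
  = [1.645·0.4665 + 1.282·0.4142]² / 0.0100
  = [1.2984]² / 0.0100
  = 168.59
Round up → n = 169.

n = 169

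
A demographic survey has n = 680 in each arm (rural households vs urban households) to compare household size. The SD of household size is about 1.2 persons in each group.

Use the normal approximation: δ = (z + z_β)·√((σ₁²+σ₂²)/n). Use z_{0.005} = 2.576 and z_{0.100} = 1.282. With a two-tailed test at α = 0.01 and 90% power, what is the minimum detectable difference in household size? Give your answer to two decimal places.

Minimum detectable difference ≈ 0.25 persons

δ = (z_{α/2} + z_β) · √((σ₁²+σ₂²)/n)
  = (2.576 + 1.282) · √(2.88/680)
  = 3.858 · √0.00424
  = 3.858 · 0.0651
  = 0.2511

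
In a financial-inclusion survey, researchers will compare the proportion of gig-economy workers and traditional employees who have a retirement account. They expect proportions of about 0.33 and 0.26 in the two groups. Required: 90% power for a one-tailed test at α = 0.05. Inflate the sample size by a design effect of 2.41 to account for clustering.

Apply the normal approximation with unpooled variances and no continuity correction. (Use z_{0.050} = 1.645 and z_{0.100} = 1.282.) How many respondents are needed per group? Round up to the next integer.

n = 1743 per group

n = (z_α + z_β)² · [p₁(1−p₁) + p₂(1−p₂)] / (p₁ − p₂)²
  = (1.645 + 1.282)² · (0.33·0.67 + 0.26·0.74) / (0.07)²
  = (2.927)² · (0.2211 + 0.1924) / 0.0049
  = 8.5673 · 0.4135 / 0.0049
  = 722.98
Design effect: 2.41 × 722.98 = 1742.38.
Round up → n = 1743 per group.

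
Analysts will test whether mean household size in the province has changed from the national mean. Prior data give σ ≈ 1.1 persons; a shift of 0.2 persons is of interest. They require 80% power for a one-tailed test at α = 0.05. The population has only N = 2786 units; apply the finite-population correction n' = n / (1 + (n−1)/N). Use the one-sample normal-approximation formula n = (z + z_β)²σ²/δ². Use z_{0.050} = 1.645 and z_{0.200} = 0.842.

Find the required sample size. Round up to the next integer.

n = (z_α + z_β)² · σ² / δ²
  = (1.645 + 0.842)² · 1.1² / 0.2²
  = 6.1852 · 1.21 / 0.04
  = 187.10
Finite-population correction (N = 2786): 187.10 / (1 + (187.10 − 1)/2786) = 175.39.
Round up → n = 176.

n = 176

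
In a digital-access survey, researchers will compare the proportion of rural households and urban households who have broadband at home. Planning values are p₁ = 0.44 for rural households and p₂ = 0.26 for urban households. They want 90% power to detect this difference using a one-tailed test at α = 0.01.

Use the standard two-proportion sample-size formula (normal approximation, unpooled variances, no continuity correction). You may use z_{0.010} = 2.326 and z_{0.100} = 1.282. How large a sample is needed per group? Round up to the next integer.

n = (z_α + z_β)² · [p₁(1−p₁) + p₂(1−p₂)] / (p₁ − p₂)²
  = (2.326 + 1.282)² · (0.44·0.56 + 0.26·0.74) / (0.18)²
  = (3.608)² · (0.2464 + 0.1924) / 0.0324
  = 13.0177 · 0.4388 / 0.0324
  = 176.30
Round up → n = 177 per group.

n = 177 per group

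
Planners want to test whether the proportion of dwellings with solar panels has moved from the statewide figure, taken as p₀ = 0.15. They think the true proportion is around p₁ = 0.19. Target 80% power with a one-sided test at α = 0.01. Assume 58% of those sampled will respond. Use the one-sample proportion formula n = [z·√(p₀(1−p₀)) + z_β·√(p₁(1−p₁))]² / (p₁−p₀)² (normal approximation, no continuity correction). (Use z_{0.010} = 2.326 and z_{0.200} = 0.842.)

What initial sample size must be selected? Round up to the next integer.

n = 1453

n = [z_α·√(p₀q₀) + z_β·√(p₁q₁)]² / (p₁ − p₀)²
  = [2.326·√(0.15·0.85) + 0.842·√(0.19·0.81)]² / (0.04)²
  = [2.326·0.3571 + 0.842·0.3923]² / 0.0016
  = [1.1609]² / 0.0016
  = 842.26
Adjust for 58% response: 842.26 / 0.58 = 1452.16.
Round up → n = 1453.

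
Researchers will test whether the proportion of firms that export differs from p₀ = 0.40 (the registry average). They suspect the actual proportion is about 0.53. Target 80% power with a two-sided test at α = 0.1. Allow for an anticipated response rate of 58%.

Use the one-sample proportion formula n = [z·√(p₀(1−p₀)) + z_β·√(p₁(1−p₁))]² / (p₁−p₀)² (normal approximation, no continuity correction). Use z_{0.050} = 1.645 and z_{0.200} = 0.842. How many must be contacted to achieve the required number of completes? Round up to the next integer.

n = 154

n = [z_{α/2}·√(p₀q₀) + z_β·√(p₁q₁)]² / (p₁ − p₀)²
  = [1.645·√(0.40·0.60) + 0.842·√(0.53·0.47)]² / (0.13)²
  = [1.645·0.4899 + 0.842·0.4991]² / 0.0169
  = [1.2261]² / 0.0169
  = 88.96
Adjust for 58% response: 88.96 / 0.58 = 153.37.
Round up → n = 154.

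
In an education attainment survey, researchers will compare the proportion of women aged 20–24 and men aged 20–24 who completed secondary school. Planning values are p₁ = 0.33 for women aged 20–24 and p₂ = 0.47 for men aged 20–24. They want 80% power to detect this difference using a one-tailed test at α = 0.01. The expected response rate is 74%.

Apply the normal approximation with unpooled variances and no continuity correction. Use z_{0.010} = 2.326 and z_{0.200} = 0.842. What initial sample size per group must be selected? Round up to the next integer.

n = (z_α + z_β)² · [p₁(1−p₁) + p₂(1−p₂)] / (p₁ − p₂)²
  = (2.326 + 0.842)² · (0.33·0.67 + 0.47·0.53) / (-0.14)²
  = (3.168)² · (0.2211 + 0.2491) / 0.0196
  = 10.0362 · 0.4702 / 0.0196
  = 240.77
Adjust for 74% response: 240.77 / 0.74 = 325.36.
Round up → n = 326 per group.

n = 326 per group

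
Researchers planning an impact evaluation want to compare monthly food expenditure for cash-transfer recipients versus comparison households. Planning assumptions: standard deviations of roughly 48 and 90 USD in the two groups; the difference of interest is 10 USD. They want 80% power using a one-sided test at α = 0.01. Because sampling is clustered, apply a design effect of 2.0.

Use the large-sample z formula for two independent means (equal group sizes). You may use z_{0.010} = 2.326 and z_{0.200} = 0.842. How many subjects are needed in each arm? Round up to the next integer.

n = (z_α + z_β)² · (σ₁² + σ₂²) / δ²
  = (2.326 + 0.842)² · (48² + 90² = 10404) / 10²
  = 10.0362 · 10404 / 100
  = 1044.17
Design effect: 2.0 × 1044.17 = 2088.34.
Round up → n = 2089 per group.

n = 2089 per group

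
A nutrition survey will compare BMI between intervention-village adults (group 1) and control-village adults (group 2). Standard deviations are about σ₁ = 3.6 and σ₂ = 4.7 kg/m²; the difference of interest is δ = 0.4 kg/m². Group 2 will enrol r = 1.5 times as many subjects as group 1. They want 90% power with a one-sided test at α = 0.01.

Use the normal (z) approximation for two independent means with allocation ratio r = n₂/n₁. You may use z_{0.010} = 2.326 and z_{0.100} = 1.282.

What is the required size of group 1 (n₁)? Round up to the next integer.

n₁ = 2253

n₁ = (z_α + z_β)² · (σ₁² + σ₂²/r) / δ²
   = (2.326 + 1.282)² · (3.6² + 4.7²/1.5) / 0.4²
   = 13.0177 · (12.96 + 14.7267) / 0.16
   = 13.0177 · 27.6867 / 0.16
   = 2252.60
Round up → n₁ = 2253; n₂ = r·n₁ = 1.5 × 2253 = 3380.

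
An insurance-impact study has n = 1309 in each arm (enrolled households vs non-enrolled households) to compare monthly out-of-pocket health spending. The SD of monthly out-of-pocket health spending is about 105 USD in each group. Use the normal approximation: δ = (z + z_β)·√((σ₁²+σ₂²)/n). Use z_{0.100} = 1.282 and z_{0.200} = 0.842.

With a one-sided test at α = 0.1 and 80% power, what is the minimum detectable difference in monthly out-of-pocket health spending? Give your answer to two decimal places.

Minimum detectable difference ≈ 8.72 USD

δ = (z_α + z_β) · √((σ₁²+σ₂²)/n)
  = (1.282 + 0.842) · √(22050/1309)
  = 2.124 · √16.8449
  = 2.124 · 4.1043
  = 8.7174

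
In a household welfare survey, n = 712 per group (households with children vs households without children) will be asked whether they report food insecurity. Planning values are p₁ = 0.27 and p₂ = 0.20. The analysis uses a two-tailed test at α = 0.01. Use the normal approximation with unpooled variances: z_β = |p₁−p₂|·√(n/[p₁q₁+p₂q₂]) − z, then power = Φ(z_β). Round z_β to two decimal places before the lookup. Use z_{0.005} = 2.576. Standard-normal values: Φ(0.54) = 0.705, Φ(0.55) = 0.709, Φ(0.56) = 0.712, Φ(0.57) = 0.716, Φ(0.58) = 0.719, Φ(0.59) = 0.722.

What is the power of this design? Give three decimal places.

Power ≈ 0.709

z_β = |p₁−p₂|·√(n/[p₁q₁+p₂q₂]) − z_{α/2}
    = 0.07 · √(712/0.3571) − 2.576
    = 0.07 · 44.6524 − 2.576
    = 3.1257 − 2.576 = 0.5497 → 0.55
Power = Φ(0.55) = 0.709.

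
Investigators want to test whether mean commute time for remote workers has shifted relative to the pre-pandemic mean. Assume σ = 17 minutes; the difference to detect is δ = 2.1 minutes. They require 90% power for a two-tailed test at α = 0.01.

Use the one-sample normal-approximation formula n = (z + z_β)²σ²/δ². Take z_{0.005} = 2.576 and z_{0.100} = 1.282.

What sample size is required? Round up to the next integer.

n = 976

n = (z_{α/2} + z_β)² · σ² / δ²
  = (2.576 + 1.282)² · 17² / 2.1²
  = 14.8842 · 289 / 4.41
  = 975.40
Round up → n = 976.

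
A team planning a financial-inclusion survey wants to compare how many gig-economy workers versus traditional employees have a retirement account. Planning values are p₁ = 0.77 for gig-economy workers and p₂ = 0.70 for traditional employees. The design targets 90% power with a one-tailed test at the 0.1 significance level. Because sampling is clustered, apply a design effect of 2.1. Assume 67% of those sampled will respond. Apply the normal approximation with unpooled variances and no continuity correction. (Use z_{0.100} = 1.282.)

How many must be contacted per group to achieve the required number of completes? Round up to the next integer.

n = (z_α + z_β)² · [p₁(1−p₁) + p₂(1−p₂)] / (p₁ − p₂)²
  = (1.282 + 1.282)² · (0.77·0.23 + 0.70·0.30) / (0.07)²
  = (2.564)² · (0.1771 + 0.2100) / 0.0049
  = 6.5741 · 0.3871 / 0.0049
  = 519.35
Design effect: 2.1 × 519.35 = 1090.64.
Adjust for 67% response: 1090.64 / 0.67 = 1627.82.
Round up → n = 1628 per group.

n = 1628 per group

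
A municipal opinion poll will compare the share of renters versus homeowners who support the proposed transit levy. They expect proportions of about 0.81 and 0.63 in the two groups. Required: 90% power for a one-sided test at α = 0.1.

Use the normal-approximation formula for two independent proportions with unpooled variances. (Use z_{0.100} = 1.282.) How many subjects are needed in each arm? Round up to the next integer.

n = 79 per group

n = (z_α + z_β)² · [p₁(1−p₁) + p₂(1−p₂)] / (p₁ − p₂)²
  = (1.282 + 1.282)² · (0.81·0.19 + 0.63·0.37) / (0.18)²
  = (2.564)² · (0.1539 + 0.2331) / 0.0324
  = 6.5741 · 0.3870 / 0.0324
  = 78.52
Round up → n = 79 per group.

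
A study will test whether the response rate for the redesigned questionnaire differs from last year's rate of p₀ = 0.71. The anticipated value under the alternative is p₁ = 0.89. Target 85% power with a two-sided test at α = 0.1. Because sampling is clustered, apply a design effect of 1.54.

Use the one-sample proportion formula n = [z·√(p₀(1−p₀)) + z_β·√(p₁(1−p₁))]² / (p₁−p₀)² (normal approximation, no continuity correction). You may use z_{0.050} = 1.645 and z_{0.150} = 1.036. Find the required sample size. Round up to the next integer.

n = [z_{α/2}·√(p₀q₀) + z_β·√(p₁q₁)]² / (p₁ − p₀)²
  = [1.645·√(0.71·0.29) + 1.036·√(0.89·0.11)]² / (0.18)²
  = [1.645·0.4538 + 1.036·0.3129]² / 0.0324
  = [1.0706]² / 0.0324
  = 35.38
Design effect: 1.54 × 35.38 = 54.48.
Round up → n = 55.

n = 55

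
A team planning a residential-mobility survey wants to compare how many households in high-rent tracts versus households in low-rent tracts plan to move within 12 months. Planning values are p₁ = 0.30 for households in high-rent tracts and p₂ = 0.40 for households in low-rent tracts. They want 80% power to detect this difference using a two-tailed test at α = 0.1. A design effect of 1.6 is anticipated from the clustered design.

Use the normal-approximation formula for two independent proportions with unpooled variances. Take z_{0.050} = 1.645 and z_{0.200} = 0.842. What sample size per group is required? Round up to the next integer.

n = 446 per group

n = (z_{α/2} + z_β)² · [p₁(1−p₁) + p₂(1−p₂)] / (p₁ − p₂)²
  = (1.645 + 0.842)² · (0.30·0.70 + 0.40·0.60) / (-0.10)²
  = (2.487)² · (0.2100 + 0.2400) / 0.0100
  = 6.1852 · 0.4500 / 0.0100
  = 278.33
Design effect: 1.6 × 278.33 = 445.33.
Round up → n = 446 per group.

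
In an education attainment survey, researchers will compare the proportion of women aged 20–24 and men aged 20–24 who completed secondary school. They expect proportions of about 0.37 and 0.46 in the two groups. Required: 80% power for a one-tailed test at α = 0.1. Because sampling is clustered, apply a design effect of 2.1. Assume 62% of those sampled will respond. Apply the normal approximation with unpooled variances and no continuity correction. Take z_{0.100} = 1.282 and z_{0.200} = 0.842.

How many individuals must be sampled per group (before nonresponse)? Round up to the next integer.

n = 909 per group

n = (z_α + z_β)² · [p₁(1−p₁) + p₂(1−p₂)] / (p₁ − p₂)²
  = (1.282 + 0.842)² · (0.37·0.63 + 0.46·0.54) / (-0.09)²
  = (2.124)² · (0.2331 + 0.2484) / 0.0081
  = 4.5114 · 0.4815 / 0.0081
  = 268.18
Design effect: 2.1 × 268.18 = 563.17.
Adjust for 62% response: 563.17 / 0.62 = 908.34.
Round up → n = 909 per group.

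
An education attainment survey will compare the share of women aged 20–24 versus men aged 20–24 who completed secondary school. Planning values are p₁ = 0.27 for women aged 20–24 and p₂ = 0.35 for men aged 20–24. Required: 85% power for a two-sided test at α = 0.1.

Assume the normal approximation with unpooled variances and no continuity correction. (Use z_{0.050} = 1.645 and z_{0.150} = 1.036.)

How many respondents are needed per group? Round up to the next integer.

n = 477 per group

n = (z_{α/2} + z_β)² · [p₁(1−p₁) + p₂(1−p₂)] / (p₁ − p₂)²
  = (1.645 + 1.036)² · (0.27·0.73 + 0.35·0.65) / (-0.08)²
  = (2.681)² · (0.1971 + 0.2275) / 0.0064
  = 7.1878 · 0.4246 / 0.0064
  = 476.86
Round up → n = 477 per group.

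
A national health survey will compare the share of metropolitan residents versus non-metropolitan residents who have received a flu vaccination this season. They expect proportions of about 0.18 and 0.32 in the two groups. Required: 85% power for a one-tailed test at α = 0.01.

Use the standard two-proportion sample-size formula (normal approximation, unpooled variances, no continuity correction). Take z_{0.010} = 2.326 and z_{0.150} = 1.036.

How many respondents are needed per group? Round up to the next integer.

n = 211 per group

n = (z_α + z_β)² · [p₁(1−p₁) + p₂(1−p₂)] / (p₁ − p₂)²
  = (2.326 + 1.036)² · (0.18·0.82 + 0.32·0.68) / (-0.14)²
  = (3.362)² · (0.1476 + 0.2176) / 0.0196
  = 11.3030 · 0.3652 / 0.0196
  = 210.61
Round up → n = 211 per group.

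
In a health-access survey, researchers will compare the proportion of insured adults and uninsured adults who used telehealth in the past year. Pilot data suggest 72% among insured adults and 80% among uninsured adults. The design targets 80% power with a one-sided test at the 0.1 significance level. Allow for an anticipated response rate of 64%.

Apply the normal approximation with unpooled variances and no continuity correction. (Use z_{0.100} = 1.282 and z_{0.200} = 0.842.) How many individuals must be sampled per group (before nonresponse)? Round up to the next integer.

n = (z_α + z_β)² · [p₁(1−p₁) + p₂(1−p₂)] / (p₁ − p₂)²
  = (1.282 + 0.842)² · (0.72·0.28 + 0.80·0.20) / (-0.08)²
  = (2.124)² · (0.2016 + 0.1600) / 0.0064
  = 4.5114 · 0.3616 / 0.0064
  = 254.89
Adjust for 64% response: 254.89 / 0.64 = 398.27.
Round up → n = 399 per group.

n = 399 per group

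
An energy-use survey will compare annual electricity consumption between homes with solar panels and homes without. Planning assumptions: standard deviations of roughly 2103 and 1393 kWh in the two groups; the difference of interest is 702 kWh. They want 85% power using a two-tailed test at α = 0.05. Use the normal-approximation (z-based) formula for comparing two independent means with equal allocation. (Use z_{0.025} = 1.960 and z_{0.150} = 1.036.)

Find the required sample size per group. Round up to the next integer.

n = (z_{α/2} + z_β)² · (σ₁² + σ₂²) / δ²
  = (1.960 + 1.036)² · (2103² + 1393² = 6363058) / 702²
  = 8.9760 · 6363058 / 492804
  = 115.90
Round up → n = 116 per group.

n = 116 per group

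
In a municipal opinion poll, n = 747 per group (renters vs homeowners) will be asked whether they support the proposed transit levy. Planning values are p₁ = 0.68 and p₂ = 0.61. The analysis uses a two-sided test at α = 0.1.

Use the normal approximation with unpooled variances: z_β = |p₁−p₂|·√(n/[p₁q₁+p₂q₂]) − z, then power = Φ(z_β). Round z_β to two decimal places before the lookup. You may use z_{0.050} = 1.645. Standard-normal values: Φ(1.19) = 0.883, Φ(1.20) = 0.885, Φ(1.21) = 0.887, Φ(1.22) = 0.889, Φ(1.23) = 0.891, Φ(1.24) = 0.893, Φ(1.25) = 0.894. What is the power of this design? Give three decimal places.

z_β = |p₁−p₂|·√(n/[p₁q₁+p₂q₂]) − z_{α/2}
    = 0.07 · √(747/0.4555) − 1.645
    = 0.07 · 40.4964 − 1.645
    = 2.8347 − 1.645 = 1.1897 → 1.19
Power = Φ(1.19) = 0.883.

Power ≈ 0.883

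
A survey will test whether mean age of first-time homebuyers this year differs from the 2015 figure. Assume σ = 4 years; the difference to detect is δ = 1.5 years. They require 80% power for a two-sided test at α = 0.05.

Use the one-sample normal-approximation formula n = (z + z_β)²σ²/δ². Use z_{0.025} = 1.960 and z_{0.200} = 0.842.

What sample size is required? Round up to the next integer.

n = (z_{α/2} + z_β)² · σ² / δ²
  = (1.960 + 0.842)² · 4² / 1.5²
  = 7.8512 · 16 / 2.25
  = 55.83
Round up → n = 56.

n = 56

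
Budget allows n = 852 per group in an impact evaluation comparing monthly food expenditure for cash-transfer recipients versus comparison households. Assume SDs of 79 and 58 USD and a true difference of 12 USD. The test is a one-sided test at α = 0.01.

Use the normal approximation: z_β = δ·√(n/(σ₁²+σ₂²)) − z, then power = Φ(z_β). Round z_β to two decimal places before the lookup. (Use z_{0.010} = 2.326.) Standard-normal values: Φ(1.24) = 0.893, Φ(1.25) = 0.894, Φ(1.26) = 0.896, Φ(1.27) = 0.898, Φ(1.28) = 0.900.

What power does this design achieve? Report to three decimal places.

Power ≈ 0.894

z_β = δ·√(n/(σ₁²+σ₂²)) − z_α
    = 12 · √(852/9605) − 2.326
    = 12 · 0.29783 − 2.326
    = 3.5740 − 2.326 = 1.2480 → 1.25
Power = Φ(1.25) = 0.894.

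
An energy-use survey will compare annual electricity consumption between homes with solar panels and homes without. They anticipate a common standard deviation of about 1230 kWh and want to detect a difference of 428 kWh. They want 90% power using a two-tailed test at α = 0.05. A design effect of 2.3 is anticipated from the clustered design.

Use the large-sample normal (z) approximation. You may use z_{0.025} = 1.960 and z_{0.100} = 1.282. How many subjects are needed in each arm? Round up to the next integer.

n = 400 per group

n = (z_{α/2} + z_β)² · (σ₁² + σ₂²) / δ²
  = (1.960 + 1.282)² · (2·1230² = 3025800) / 428²
  = 10.5106 · 3025800 / 183184
  = 173.61
Design effect: 2.3 × 173.61 = 399.31.
Round up → n = 400 per group.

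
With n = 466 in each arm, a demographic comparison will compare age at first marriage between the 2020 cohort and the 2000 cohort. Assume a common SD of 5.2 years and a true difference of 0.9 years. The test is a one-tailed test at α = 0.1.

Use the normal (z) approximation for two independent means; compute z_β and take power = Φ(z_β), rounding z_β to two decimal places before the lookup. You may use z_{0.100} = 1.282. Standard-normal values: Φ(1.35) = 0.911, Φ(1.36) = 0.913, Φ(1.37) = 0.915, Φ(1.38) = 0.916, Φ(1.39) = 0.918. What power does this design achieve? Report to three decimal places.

z_β = δ·√(n/(σ₁²+σ₂²)) − z_α
    = 0.9 · √(466/54.08) − 1.282
    = 0.9 · 2.93545 − 1.282
    = 2.6419 − 1.282 = 1.3599 → 1.36
Power = Φ(1.36) = 0.913.

Power ≈ 0.913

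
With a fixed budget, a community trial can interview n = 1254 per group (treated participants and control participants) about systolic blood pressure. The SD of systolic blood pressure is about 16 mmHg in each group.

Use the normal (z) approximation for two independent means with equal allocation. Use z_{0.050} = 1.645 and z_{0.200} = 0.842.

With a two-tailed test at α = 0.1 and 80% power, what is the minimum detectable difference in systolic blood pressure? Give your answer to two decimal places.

δ = (z_{α/2} + z_β) · √((σ₁²+σ₂²)/n)
  = (1.645 + 0.842) · √(512/1254)
  = 2.487 · √0.40829
  = 2.487 · 0.6390
  = 1.5891

Minimum detectable difference ≈ 1.59 mmHg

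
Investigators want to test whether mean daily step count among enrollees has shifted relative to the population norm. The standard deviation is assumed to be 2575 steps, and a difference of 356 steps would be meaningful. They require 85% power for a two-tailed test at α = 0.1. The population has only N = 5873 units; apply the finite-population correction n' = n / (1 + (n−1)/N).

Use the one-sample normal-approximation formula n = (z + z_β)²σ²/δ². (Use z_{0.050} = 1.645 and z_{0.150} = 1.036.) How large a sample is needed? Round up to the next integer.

n = 354

n = (z_{α/2} + z_β)² · σ² / δ²
  = (1.645 + 1.036)² · 2575² / 356²
  = 7.1878 · 6630625 / 126736
  = 376.05
Finite-population correction (N = 5873): 376.05 / (1 + (376.05 − 1)/5873) = 353.48.
Round up → n = 354.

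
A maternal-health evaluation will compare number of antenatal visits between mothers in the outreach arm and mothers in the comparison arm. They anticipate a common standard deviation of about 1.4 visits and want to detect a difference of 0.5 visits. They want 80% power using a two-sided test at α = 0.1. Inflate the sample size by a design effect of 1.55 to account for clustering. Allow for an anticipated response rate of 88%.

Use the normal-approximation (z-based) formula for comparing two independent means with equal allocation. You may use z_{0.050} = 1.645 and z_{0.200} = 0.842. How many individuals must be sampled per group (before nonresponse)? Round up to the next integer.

n = (z_{α/2} + z_β)² · (σ₁² + σ₂²) / δ²
  = (1.645 + 0.842)² · (2·1.4² = 3.92) / 0.5²
  = 6.1852 · 3.92 / 0.25
  = 96.98
Design effect: 1.55 × 96.98 = 150.32.
Adjust for 88% response: 150.32 / 0.88 = 170.82.
Round up → n = 171 per group.

n = 171 per group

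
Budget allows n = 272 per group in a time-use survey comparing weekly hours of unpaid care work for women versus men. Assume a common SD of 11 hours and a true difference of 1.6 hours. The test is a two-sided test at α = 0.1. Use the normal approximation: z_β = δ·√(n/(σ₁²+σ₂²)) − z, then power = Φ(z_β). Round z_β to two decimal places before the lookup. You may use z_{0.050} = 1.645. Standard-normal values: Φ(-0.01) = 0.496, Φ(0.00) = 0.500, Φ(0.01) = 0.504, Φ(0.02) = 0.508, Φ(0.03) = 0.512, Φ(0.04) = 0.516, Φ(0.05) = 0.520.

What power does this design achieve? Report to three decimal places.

Power ≈ 0.520

z_β = δ·√(n/(σ₁²+σ₂²)) − z_{α/2}
    = 1.6 · √(272/242) − 1.645
    = 1.6 · 1.06017 − 1.645
    = 1.6963 − 1.645 = 0.0513 → 0.05
Power = Φ(0.05) = 0.520.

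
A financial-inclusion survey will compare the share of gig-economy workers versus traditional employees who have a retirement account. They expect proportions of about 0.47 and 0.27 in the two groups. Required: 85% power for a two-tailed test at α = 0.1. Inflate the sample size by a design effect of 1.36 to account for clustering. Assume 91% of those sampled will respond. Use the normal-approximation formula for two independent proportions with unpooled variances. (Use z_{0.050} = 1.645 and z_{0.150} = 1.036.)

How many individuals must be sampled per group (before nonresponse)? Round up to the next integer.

n = 120 per group

n = (z_{α/2} + z_β)² · [p₁(1−p₁) + p₂(1−p₂)] / (p₁ − p₂)²
  = (1.645 + 1.036)² · (0.47·0.53 + 0.27·0.73) / (0.20)²
  = (2.681)² · (0.2491 + 0.1971) / 0.0400
  = 7.1878 · 0.4462 / 0.0400
  = 80.18
Design effect: 1.36 × 80.18 = 109.04.
Adjust for 91% response: 109.04 / 0.91 = 119.83.
Round up → n = 120 per group.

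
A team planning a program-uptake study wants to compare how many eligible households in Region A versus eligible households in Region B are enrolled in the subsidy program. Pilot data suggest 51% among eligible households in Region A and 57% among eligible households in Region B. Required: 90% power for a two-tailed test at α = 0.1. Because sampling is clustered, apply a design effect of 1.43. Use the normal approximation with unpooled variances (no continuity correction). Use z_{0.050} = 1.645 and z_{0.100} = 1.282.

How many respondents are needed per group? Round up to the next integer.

n = 1685 per group

n = (z_{α/2} + z_β)² · [p₁(1−p₁) + p₂(1−p₂)] / (p₁ − p₂)²
  = (1.645 + 1.282)² · (0.51·0.49 + 0.57·0.43) / (-0.06)²
  = (2.927)² · (0.2499 + 0.2451) / 0.0036
  = 8.5673 · 0.4950 / 0.0036
  = 1178.01
Design effect: 1.43 × 1178.01 = 1684.55.
Round up → n = 1685 per group.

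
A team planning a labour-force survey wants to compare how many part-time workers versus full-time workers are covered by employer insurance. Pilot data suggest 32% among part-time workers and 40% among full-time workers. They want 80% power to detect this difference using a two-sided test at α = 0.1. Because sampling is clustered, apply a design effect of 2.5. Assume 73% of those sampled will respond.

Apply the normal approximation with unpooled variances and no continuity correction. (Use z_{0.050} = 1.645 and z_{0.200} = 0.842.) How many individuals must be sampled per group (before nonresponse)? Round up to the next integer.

n = (z_{α/2} + z_β)² · [p₁(1−p₁) + p₂(1−p₂)] / (p₁ − p₂)²
  = (1.645 + 0.842)² · (0.32·0.68 + 0.40·0.60) / (-0.08)²
  = (2.487)² · (0.2176 + 0.2400) / 0.0064
  = 6.1852 · 0.4576 / 0.0064
  = 442.24
Design effect: 2.5 × 442.24 = 1105.60.
Adjust for 73% response: 1105.60 / 0.73 = 1514.52.
Round up → n = 1515 per group.

n = 1515 per group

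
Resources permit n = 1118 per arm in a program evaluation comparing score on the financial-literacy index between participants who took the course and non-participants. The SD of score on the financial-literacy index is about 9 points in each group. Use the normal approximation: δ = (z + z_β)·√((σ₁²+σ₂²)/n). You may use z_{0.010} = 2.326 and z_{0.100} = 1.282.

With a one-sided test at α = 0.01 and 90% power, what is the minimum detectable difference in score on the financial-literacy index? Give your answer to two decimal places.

δ = (z_α + z_β) · √((σ₁²+σ₂²)/n)
  = (2.326 + 1.282) · √(162/1118)
  = 3.608 · √0.1449
  = 3.608 · 0.3807
  = 1.3734

Minimum detectable difference ≈ 1.37 points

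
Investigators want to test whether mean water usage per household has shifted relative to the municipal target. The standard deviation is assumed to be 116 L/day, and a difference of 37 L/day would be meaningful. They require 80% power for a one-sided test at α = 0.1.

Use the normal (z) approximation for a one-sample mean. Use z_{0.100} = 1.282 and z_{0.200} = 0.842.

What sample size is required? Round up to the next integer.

n = (z_α + z_β)² · σ² / δ²
  = (1.282 + 0.842)² · 116² / 37²
  = 4.5114 · 13456 / 1369
  = 44.34
Round up → n = 45.

n = 45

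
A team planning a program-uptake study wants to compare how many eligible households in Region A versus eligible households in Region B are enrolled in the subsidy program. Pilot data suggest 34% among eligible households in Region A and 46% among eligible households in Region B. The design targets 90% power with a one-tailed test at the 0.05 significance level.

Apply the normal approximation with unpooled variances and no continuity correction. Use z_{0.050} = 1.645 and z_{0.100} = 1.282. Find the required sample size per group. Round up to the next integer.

n = 282 per group

n = (z_α + z_β)² · [p₁(1−p₁) + p₂(1−p₂)] / (p₁ − p₂)²
  = (1.645 + 1.282)² · (0.34·0.66 + 0.46·0.54) / (-0.12)²
  = (2.927)² · (0.2244 + 0.2484) / 0.0144
  = 8.5673 · 0.4728 / 0.0144
  = 281.29
Round up → n = 282 per group.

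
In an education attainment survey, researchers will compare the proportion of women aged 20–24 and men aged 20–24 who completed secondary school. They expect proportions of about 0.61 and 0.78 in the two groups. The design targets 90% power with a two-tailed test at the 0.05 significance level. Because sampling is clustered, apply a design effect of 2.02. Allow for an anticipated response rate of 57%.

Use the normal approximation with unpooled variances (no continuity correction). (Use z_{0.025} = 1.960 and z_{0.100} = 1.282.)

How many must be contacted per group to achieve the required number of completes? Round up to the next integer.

n = 528 per group

n = (z_{α/2} + z_β)² · [p₁(1−p₁) + p₂(1−p₂)] / (p₁ − p₂)²
  = (1.960 + 1.282)² · (0.61·0.39 + 0.78·0.22) / (-0.17)²
  = (3.242)² · (0.2379 + 0.1716) / 0.0289
  = 10.5106 · 0.4095 / 0.0289
  = 148.93
Design effect: 2.02 × 148.93 = 300.84.
Adjust for 57% response: 300.84 / 0.57 = 527.79.
Round up → n = 528 per group.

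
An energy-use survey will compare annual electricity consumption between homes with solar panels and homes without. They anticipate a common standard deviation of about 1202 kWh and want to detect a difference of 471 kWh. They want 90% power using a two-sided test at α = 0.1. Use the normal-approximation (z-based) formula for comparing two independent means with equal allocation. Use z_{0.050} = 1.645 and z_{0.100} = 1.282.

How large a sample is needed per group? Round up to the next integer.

n = (z_{α/2} + z_β)² · (σ₁² + σ₂²) / δ²
  = (1.645 + 1.282)² · (2·1202² = 2889608) / 471²
  = 8.5673 · 2889608 / 221841
  = 111.59
Round up → n = 112 per group.

n = 112 per group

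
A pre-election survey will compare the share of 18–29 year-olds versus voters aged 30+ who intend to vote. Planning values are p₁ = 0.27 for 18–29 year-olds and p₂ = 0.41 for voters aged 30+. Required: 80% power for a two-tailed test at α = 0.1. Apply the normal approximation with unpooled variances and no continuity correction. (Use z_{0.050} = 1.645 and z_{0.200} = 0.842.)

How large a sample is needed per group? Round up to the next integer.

n = (z_{α/2} + z_β)² · [p₁(1−p₁) + p₂(1−p₂)] / (p₁ − p₂)²
  = (1.645 + 0.842)² · (0.27·0.73 + 0.41·0.59) / (-0.14)²
  = (2.487)² · (0.1971 + 0.2419) / 0.0196
  = 6.1852 · 0.4390 / 0.0196
  = 138.54
Round up → n = 139 per group.

n = 139 per group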